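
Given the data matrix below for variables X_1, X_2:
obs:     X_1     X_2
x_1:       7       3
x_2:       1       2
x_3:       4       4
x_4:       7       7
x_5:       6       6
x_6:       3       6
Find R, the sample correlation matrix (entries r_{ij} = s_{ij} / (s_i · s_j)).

Step 1 — column means:
  mean(X_1) = (7 + 1 + 4 + 7 + 6 + 3) / 6 = 28/6 = 4.6667
  mean(X_2) = (3 + 2 + 4 + 7 + 6 + 6) / 6 = 28/6 = 4.6667

Step 2 — sample variances and covariances s[i,j] = (1/(n-1)) · Σ_k (x_{k,i} - mean_i) · (x_{k,j} - mean_j), with n-1 = 5:
  s[X_1,X_1] = ((2.3333)·(2.3333) + (-3.6667)·(-3.6667) + (-0.6667)·(-0.6667) + (2.3333)·(2.3333) + (1.3333)·(1.3333) + (-1.6667)·(-1.6667)) / 5 = 29.3333/5 = 5.8667
  s[X_1,X_2] = ((2.3333)·(-1.6667) + (-3.6667)·(-2.6667) + (-0.6667)·(-0.6667) + (2.3333)·(2.3333) + (1.3333)·(1.3333) + (-1.6667)·(1.3333)) / 5 = 11.3333/5 = 2.2667
  s[X_2,X_2] = ((-1.6667)·(-1.6667) + (-2.6667)·(-2.6667) + (-0.6667)·(-0.6667) + (2.3333)·(2.3333) + (1.3333)·(1.3333) + (1.3333)·(1.3333)) / 5 = 19.3333/5 = 3.8667
  Sample standard deviations s_i = √(s[i,i]):
  s(X_1) = √(5.8667) = 2.4221
  s(X_2) = √(3.8667) = 1.9664

Step 3 — r_{ij} = s_{ij} / (s_i · s_j):
  r[X_1,X_1] = 1 (diagonal).
  r[X_1,X_2] = 2.2667 / (2.4221 · 1.9664) = 2.2667 / 4.7628 = 0.4759
  r[X_2,X_2] = 1 (diagonal).

R is symmetric with unit diagonal. Assembling:

R = [[1, 0.4759],
 [0.4759, 1]]


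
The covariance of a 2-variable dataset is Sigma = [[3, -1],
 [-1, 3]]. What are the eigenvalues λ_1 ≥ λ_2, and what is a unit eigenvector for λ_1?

Step 1 — characteristic polynomial of 2×2 Sigma:
  det(Sigma - λI) = λ² - trace · λ + det = 0.
  trace = 3 + 3 = 6, det = 3·3 - (-1)² = 8.
Step 2 — discriminant:
  Δ = trace² - 4·det = 36 - 32 = 4.
Step 3 — eigenvalues:
  λ = (trace ± √Δ)/2 = (6 ± 2)/2,
  λ_1 = 4,  λ_2 = 2.

Step 4 — unit eigenvector for λ_1: solve (Sigma - λ_1 I)v = 0. First row:
  (3 - 4)·v_x + (-1)·v_y = 0, i.e. (-1)·v_x + (-1)·v_y = 0,
  so v ∝ (b, λ_1 - a) = (-1, 1); multiply by -1 so the first entry is positive: u = (1, -1).
  ||u|| = √((1)² + (-1)²) = √(2) ≈ 1.4142,
  v_1 = u/||u|| ≈ (0.7071, -0.7071) (||v_1|| = 1).

λ_1 = 4,  λ_2 = 2;  v_1 ≈ (0.7071, -0.7071)


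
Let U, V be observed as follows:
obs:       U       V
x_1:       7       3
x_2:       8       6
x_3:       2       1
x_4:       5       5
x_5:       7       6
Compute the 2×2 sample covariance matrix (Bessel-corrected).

Step 1 — column means:
  mean(U) = (7 + 8 + 2 + 5 + 7) / 5 = 29/5 = 5.8
  mean(V) = (3 + 6 + 1 + 5 + 6) / 5 = 21/5 = 4.2

Step 2 — sample covariance S[i,j] = (1/(n-1)) · Σ_k (x_{k,i} - mean_i) · (x_{k,j} - mean_j), with n-1 = 4.
  S[U,U] = ((1.2)·(1.2) + (2.2)·(2.2) + (-3.8)·(-3.8) + (-0.8)·(-0.8) + (1.2)·(1.2)) / 4 = 22.8/4 = 5.7
  S[U,V] = ((1.2)·(-1.2) + (2.2)·(1.8) + (-3.8)·(-3.2) + (-0.8)·(0.8) + (1.2)·(1.8)) / 4 = 16.2/4 = 4.05
  S[V,V] = ((-1.2)·(-1.2) + (1.8)·(1.8) + (-3.2)·(-3.2) + (0.8)·(0.8) + (1.8)·(1.8)) / 4 = 18.8/4 = 4.7

S is symmetric (S[j,i] = S[i,j]). Assembling:

S = [[5.7, 4.05],
 [4.05, 4.7]]


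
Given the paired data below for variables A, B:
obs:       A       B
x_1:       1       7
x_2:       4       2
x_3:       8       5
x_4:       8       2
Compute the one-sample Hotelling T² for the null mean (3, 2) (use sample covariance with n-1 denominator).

Step 1 — sample mean vector:
  mean(A) = (1 + 4 + 8 + 8) / 4 = 21/4 = 5.25
  mean(B) = (7 + 2 + 5 + 2) / 4 = 16/4 = 4
  x̄ = (5.25, 4),  deviation x̄ - mu_0 = (5.25, 4) - (3, 2) = (2.25, 2).

Step 2 — sample covariance matrix, S[i,j] = (1/(n-1)) · Σ_k (x_{k,i} - mean_i) · (x_{k,j} - mean_j), divisor n-1 = 3:
  S[A,A] = ((-4.25)·(-4.25) + (-1.25)·(-1.25) + (2.75)·(2.75) + (2.75)·(2.75)) / 3 = 34.75/3 = 11.5833
  S[A,B] = ((-4.25)·(3) + (-1.25)·(-2) + (2.75)·(1) + (2.75)·(-2)) / 3 = -13/3 = -4.3333
  S[B,B] = ((3)·(3) + (-2)·(-2) + (1)·(1) + (-2)·(-2)) / 3 = 18/3 = 6
  S = [[11.5833, -4.3333],
 [-4.3333, 6]].

Step 3 — invert S. det(S) = 11.5833·6 - (-4.3333)² = 50.7222.
  S^{-1} = (1/det) · [[d, -b], [-b, a]] = [[0.1183, 0.0854],
 [0.0854, 0.2284]].

Step 4 — quadratic form (x̄ - mu_0)^T · S^{-1} · (x̄ - mu_0):
  S^{-1} · (x̄ - mu_0) = (0.437, 0.649),
  (x̄ - mu_0)^T · [...] = (2.25)·(0.437) + (2)·(0.649) = 2.2812.

Step 5 — scale by n: T² = 4 · 2.2812 = 9.1249.

T² ≈ 9.1249


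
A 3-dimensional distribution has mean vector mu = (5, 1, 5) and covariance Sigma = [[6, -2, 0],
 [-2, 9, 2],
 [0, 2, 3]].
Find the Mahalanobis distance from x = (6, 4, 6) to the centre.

Step 1 — centre the observation: (x - mu) = (1, 3, 1).

Step 2 — invert Sigma (cofactor / det for 3×3, or solve directly):
  Sigma^{-1} = [[0.1825, 0.0476, -0.0317],
 [0.0476, 0.1429, -0.0952],
 [-0.0317, -0.0952, 0.3968]].

Step 3 — form the quadratic (x - mu)^T · Sigma^{-1} · (x - mu):
  Sigma^{-1} · (x - mu) = (0.2937, 0.381, 0.0794).
  (x - mu)^T · [Sigma^{-1} · (x - mu)] = (1)·(0.2937) + (3)·(0.381) + (1)·(0.0794) = 1.5159.

Step 4 — take square root: d = √(1.5159) ≈ 1.2312.

d(x, mu) = √(1.5159) ≈ 1.2312


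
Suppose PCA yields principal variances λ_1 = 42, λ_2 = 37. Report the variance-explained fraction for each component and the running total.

Step 1 — total variance = trace(Sigma) = Σ λ_i = 42 + 37 = 79.

Step 2 — fraction explained by component i = λ_i / Σ λ:
  PC1: 42/79 = 0.5316
  PC2: 37/79 = 0.4684

Step 3 — cumulative fraction after k components = (λ_1 + ... + λ_k) / Σ λ:
  k = 1: 42/79 = 0.5316
  k = 2: (42 + 37)/79 = 79/79 = 1

Summary (fraction, with percent):

explained: PC1 0.5316 (53.16%), PC2 0.4684 (46.84%);  cumulative: 0.5316, 1


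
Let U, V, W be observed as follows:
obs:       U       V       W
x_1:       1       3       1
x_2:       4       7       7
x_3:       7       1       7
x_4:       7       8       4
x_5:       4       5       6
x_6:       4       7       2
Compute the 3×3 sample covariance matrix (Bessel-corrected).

Step 1 — column means:
  mean(U) = (1 + 4 + 7 + 7 + 4 + 4) / 6 = 27/6 = 4.5
  mean(V) = (3 + 7 + 1 + 8 + 5 + 7) / 6 = 31/6 = 5.1667
  mean(W) = (1 + 7 + 7 + 4 + 6 + 2) / 6 = 27/6 = 4.5

Step 2 — sample covariance S[i,j] = (1/(n-1)) · Σ_k (x_{k,i} - mean_i) · (x_{k,j} - mean_j), with n-1 = 5.
  S[U,U] = ((-3.5)·(-3.5) + (-0.5)·(-0.5) + (2.5)·(2.5) + (2.5)·(2.5) + (-0.5)·(-0.5) + (-0.5)·(-0.5)) / 5 = 25.5/5 = 5.1
  S[U,V] = ((-3.5)·(-2.1667) + (-0.5)·(1.8333) + (2.5)·(-4.1667) + (2.5)·(2.8333) + (-0.5)·(-0.1667) + (-0.5)·(1.8333)) / 5 = 2.5/5 = 0.5
  S[U,W] = ((-3.5)·(-3.5) + (-0.5)·(2.5) + (2.5)·(2.5) + (2.5)·(-0.5) + (-0.5)·(1.5) + (-0.5)·(-2.5)) / 5 = 16.5/5 = 3.3
  S[V,V] = ((-2.1667)·(-2.1667) + (1.8333)·(1.8333) + (-4.1667)·(-4.1667) + (2.8333)·(2.8333) + (-0.1667)·(-0.1667) + (1.8333)·(1.8333)) / 5 = 36.8333/5 = 7.3667
  S[V,W] = ((-2.1667)·(-3.5) + (1.8333)·(2.5) + (-4.1667)·(2.5) + (2.8333)·(-0.5) + (-0.1667)·(1.5) + (1.8333)·(-2.5)) / 5 = -4.5/5 = -0.9
  S[W,W] = ((-3.5)·(-3.5) + (2.5)·(2.5) + (2.5)·(2.5) + (-0.5)·(-0.5) + (1.5)·(1.5) + (-2.5)·(-2.5)) / 5 = 33.5/5 = 6.7

S is symmetric (S[j,i] = S[i,j]). Assembling:

S = [[5.1, 0.5, 3.3],
 [0.5, 7.3667, -0.9],
 [3.3, -0.9, 6.7]]


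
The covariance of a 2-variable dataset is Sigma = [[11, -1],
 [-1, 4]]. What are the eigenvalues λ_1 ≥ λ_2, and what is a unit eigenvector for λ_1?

Step 1 — characteristic polynomial of 2×2 Sigma:
  det(Sigma - λI) = λ² - trace · λ + det = 0.
  trace = 11 + 4 = 15, det = 11·4 - (-1)² = 43.
Step 2 — discriminant:
  Δ = trace² - 4·det = 225 - 172 = 53.
Step 3 — eigenvalues:
  λ = (trace ± √Δ)/2 = (15 ± 7.2801)/2,
  λ_1 = 11.1401,  λ_2 = 3.8599.

Step 4 — unit eigenvector for λ_1: solve (Sigma - λ_1 I)v = 0. First row:
  (11 - 11.1401)·v_x + (-1)·v_y = 0, i.e. (-0.1401)·v_x + (-1)·v_y = 0,
  so v ∝ (b, λ_1 - a) = (-1, 0.1401); multiply by -1 so the first entry is positive: u = (1, -0.1401).
  ||u|| = √((1)² + (-0.1401)²) = √(1.0196) ≈ 1.0098,
  v_1 = u/||u|| ≈ (0.9903, -0.1387) (||v_1|| = 1).

λ_1 = 11.1401,  λ_2 = 3.8599;  v_1 ≈ (0.9903, -0.1387)


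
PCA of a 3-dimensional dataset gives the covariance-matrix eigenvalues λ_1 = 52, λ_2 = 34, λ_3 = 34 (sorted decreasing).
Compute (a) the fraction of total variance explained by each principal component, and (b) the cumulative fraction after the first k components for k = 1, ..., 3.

Step 1 — total variance = trace(Sigma) = Σ λ_i = 52 + 34 + 34 = 120.

Step 2 — fraction explained by component i = λ_i / Σ λ:
  PC1: 52/120 = 0.4333
  PC2: 34/120 = 0.2833
  PC3: 34/120 = 0.2833

Step 3 — cumulative fraction after k components = (λ_1 + ... + λ_k) / Σ λ:
  k = 1: 52/120 = 0.4333
  k = 2: (52 + 34)/120 = 86/120 = 0.7167
  k = 3: (52 + 34 + 34)/120 = 120/120 = 1

Summary (fraction, with percent):

explained: PC1 0.4333 (43.33%), PC2 0.2833 (28.33%), PC3 0.2833 (28.33%);  cumulative: 0.4333, 0.7167, 1


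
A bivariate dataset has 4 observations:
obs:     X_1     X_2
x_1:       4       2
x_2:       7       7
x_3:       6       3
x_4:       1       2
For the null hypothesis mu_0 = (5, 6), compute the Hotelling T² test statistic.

Step 1 — sample mean vector:
  mean(X_1) = (4 + 7 + 6 + 1) / 4 = 18/4 = 4.5
  mean(X_2) = (2 + 7 + 3 + 2) / 4 = 14/4 = 3.5
  x̄ = (4.5, 3.5),  deviation x̄ - mu_0 = (4.5, 3.5) - (5, 6) = (-0.5, -2.5).

Step 2 — sample covariance matrix, S[i,j] = (1/(n-1)) · Σ_k (x_{k,i} - mean_i) · (x_{k,j} - mean_j), divisor n-1 = 3:
  S[X_1,X_1] = ((-0.5)·(-0.5) + (2.5)·(2.5) + (1.5)·(1.5) + (-3.5)·(-3.5)) / 3 = 21/3 = 7
  S[X_1,X_2] = ((-0.5)·(-1.5) + (2.5)·(3.5) + (1.5)·(-0.5) + (-3.5)·(-1.5)) / 3 = 14/3 = 4.6667
  S[X_2,X_2] = ((-1.5)·(-1.5) + (3.5)·(3.5) + (-0.5)·(-0.5) + (-1.5)·(-1.5)) / 3 = 17/3 = 5.6667
  S = [[7, 4.6667],
 [4.6667, 5.6667]].

Step 3 — invert S. det(S) = 7·5.6667 - (4.6667)² = 17.8889.
  S^{-1} = (1/det) · [[d, -b], [-b, a]] = [[0.3168, -0.2609],
 [-0.2609, 0.3913]].

Step 4 — quadratic form (x̄ - mu_0)^T · S^{-1} · (x̄ - mu_0):
  S^{-1} · (x̄ - mu_0) = (0.4938, -0.8478),
  (x̄ - mu_0)^T · [...] = (-0.5)·(0.4938) + (-2.5)·(-0.8478) = 1.8727.

Step 5 — scale by n: T² = 4 · 1.8727 = 7.4907.

T² ≈ 7.4907


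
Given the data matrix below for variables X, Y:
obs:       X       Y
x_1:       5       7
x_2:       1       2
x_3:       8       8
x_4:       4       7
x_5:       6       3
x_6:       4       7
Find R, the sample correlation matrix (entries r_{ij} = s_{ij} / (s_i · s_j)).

Step 1 — column means:
  mean(X) = (5 + 1 + 8 + 4 + 6 + 4) / 6 = 28/6 = 4.6667
  mean(Y) = (7 + 2 + 8 + 7 + 3 + 7) / 6 = 34/6 = 5.6667

Step 2 — sample variances and covariances s[i,j] = (1/(n-1)) · Σ_k (x_{k,i} - mean_i) · (x_{k,j} - mean_j), with n-1 = 5:
  s[X,X] = ((0.3333)·(0.3333) + (-3.6667)·(-3.6667) + (3.3333)·(3.3333) + (-0.6667)·(-0.6667) + (1.3333)·(1.3333) + (-0.6667)·(-0.6667)) / 5 = 27.3333/5 = 5.4667
  s[X,Y] = ((0.3333)·(1.3333) + (-3.6667)·(-3.6667) + (3.3333)·(2.3333) + (-0.6667)·(1.3333) + (1.3333)·(-2.6667) + (-0.6667)·(1.3333)) / 5 = 16.3333/5 = 3.2667
  s[Y,Y] = ((1.3333)·(1.3333) + (-3.6667)·(-3.6667) + (2.3333)·(2.3333) + (1.3333)·(1.3333) + (-2.6667)·(-2.6667) + (1.3333)·(1.3333)) / 5 = 31.3333/5 = 6.2667
  Sample standard deviations s_i = √(s[i,i]):
  s(X) = √(5.4667) = 2.3381
  s(Y) = √(6.2667) = 2.5033

Step 3 — r_{ij} = s_{ij} / (s_i · s_j):
  r[X,X] = 1 (diagonal).
  r[X,Y] = 3.2667 / (2.3381 · 2.5033) = 3.2667 / 5.853 = 0.5581
  r[Y,Y] = 1 (diagonal).

R is symmetric with unit diagonal. Assembling:

R = [[1, 0.5581],
 [0.5581, 1]]


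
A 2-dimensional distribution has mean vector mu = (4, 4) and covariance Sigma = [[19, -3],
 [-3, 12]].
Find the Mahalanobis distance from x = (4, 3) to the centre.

Step 1 — centre the observation: (x - mu) = (0, -1).

Step 2 — invert Sigma. det(Sigma) = 19·12 - (-3)² = 219.
  Sigma^{-1} = (1/det) · [[d, -b], [-b, a]] = [[0.0548, 0.0137],
 [0.0137, 0.0868]].

Step 3 — form the quadratic (x - mu)^T · Sigma^{-1} · (x - mu):
  Sigma^{-1} · (x - mu) = (-0.0137, -0.0868).
  (x - mu)^T · [Sigma^{-1} · (x - mu)] = (0)·(-0.0137) + (-1)·(-0.0868) = 0.0868.

Step 4 — take square root: d = √(0.0868) ≈ 0.2945.

d(x, mu) = √(0.0868) ≈ 0.2945


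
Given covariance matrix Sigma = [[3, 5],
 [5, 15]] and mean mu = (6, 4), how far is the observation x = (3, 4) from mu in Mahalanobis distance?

Step 1 — centre the observation: (x - mu) = (-3, 0).

Step 2 — invert Sigma. det(Sigma) = 3·15 - (5)² = 20.
  Sigma^{-1} = (1/det) · [[d, -b], [-b, a]] = [[0.75, -0.25],
 [-0.25, 0.15]].

Step 3 — form the quadratic (x - mu)^T · Sigma^{-1} · (x - mu):
  Sigma^{-1} · (x - mu) = (-2.25, 0.75).
  (x - mu)^T · [Sigma^{-1} · (x - mu)] = (-3)·(-2.25) + (0)·(0.75) = 6.75.

Step 4 — take square root: d = √(6.75) ≈ 2.5981.

d(x, mu) = √(6.75) ≈ 2.5981


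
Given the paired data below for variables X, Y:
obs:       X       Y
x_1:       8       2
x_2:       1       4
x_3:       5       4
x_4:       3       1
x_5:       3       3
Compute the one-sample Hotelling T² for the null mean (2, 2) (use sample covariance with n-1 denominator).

Step 1 — sample mean vector:
  mean(X) = (8 + 1 + 5 + 3 + 3) / 5 = 20/5 = 4
  mean(Y) = (2 + 4 + 4 + 1 + 3) / 5 = 14/5 = 2.8
  x̄ = (4, 2.8),  deviation x̄ - mu_0 = (4, 2.8) - (2, 2) = (2, 0.8).

Step 2 — sample covariance matrix, S[i,j] = (1/(n-1)) · Σ_k (x_{k,i} - mean_i) · (x_{k,j} - mean_j), divisor n-1 = 4:
  S[X,X] = ((4)·(4) + (-3)·(-3) + (1)·(1) + (-1)·(-1) + (-1)·(-1)) / 4 = 28/4 = 7
  S[X,Y] = ((4)·(-0.8) + (-3)·(1.2) + (1)·(1.2) + (-1)·(-1.8) + (-1)·(0.2)) / 4 = -4/4 = -1
  S[Y,Y] = ((-0.8)·(-0.8) + (1.2)·(1.2) + (1.2)·(1.2) + (-1.8)·(-1.8) + (0.2)·(0.2)) / 4 = 6.8/4 = 1.7
  S = [[7, -1],
 [-1, 1.7]].

Step 3 — invert S. det(S) = 7·1.7 - (-1)² = 10.9.
  S^{-1} = (1/det) · [[d, -b], [-b, a]] = [[0.156, 0.0917],
 [0.0917, 0.6422]].

Step 4 — quadratic form (x̄ - mu_0)^T · S^{-1} · (x̄ - mu_0):
  S^{-1} · (x̄ - mu_0) = (0.3853, 0.6972),
  (x̄ - mu_0)^T · [...] = (2)·(0.3853) + (0.8)·(0.6972) = 1.3284.

Step 5 — scale by n: T² = 5 · 1.3284 = 6.6422.

T² ≈ 6.6422


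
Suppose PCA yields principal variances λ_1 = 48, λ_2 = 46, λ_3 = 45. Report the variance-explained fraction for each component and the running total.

Step 1 — total variance = trace(Sigma) = Σ λ_i = 48 + 46 + 45 = 139.

Step 2 — fraction explained by component i = λ_i / Σ λ:
  PC1: 48/139 = 0.3453
  PC2: 46/139 = 0.3309
  PC3: 45/139 = 0.3237

Step 3 — cumulative fraction after k components = (λ_1 + ... + λ_k) / Σ λ:
  k = 1: 48/139 = 0.3453
  k = 2: (48 + 46)/139 = 94/139 = 0.6763
  k = 3: (48 + 46 + 45)/139 = 139/139 = 1

Summary (fraction, with percent):

explained: PC1 0.3453 (34.53%), PC2 0.3309 (33.09%), PC3 0.3237 (32.37%);  cumulative: 0.3453, 0.6763, 1


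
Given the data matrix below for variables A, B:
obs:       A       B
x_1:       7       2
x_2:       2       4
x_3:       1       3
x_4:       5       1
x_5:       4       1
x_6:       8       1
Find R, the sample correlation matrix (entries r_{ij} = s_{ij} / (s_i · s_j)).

Step 1 — column means:
  mean(A) = (7 + 2 + 1 + 5 + 4 + 8) / 6 = 27/6 = 4.5
  mean(B) = (2 + 4 + 3 + 1 + 1 + 1) / 6 = 12/6 = 2

Step 2 — sample variances and covariances s[i,j] = (1/(n-1)) · Σ_k (x_{k,i} - mean_i) · (x_{k,j} - mean_j), with n-1 = 5:
  s[A,A] = ((2.5)·(2.5) + (-2.5)·(-2.5) + (-3.5)·(-3.5) + (0.5)·(0.5) + (-0.5)·(-0.5) + (3.5)·(3.5)) / 5 = 37.5/5 = 7.5
  s[A,B] = ((2.5)·(0) + (-2.5)·(2) + (-3.5)·(1) + (0.5)·(-1) + (-0.5)·(-1) + (3.5)·(-1)) / 5 = -12/5 = -2.4
  s[B,B] = ((0)·(0) + (2)·(2) + (1)·(1) + (-1)·(-1) + (-1)·(-1) + (-1)·(-1)) / 5 = 8/5 = 1.6
  Sample standard deviations s_i = √(s[i,i]):
  s(A) = √(7.5) = 2.7386
  s(B) = √(1.6) = 1.2649

Step 3 — r_{ij} = s_{ij} / (s_i · s_j):
  r[A,A] = 1 (diagonal).
  r[A,B] = -2.4 / (2.7386 · 1.2649) = -2.4 / 3.4641 = -0.6928
  r[B,B] = 1 (diagonal).

R is symmetric with unit diagonal. Assembling:

R = [[1, -0.6928],
 [-0.6928, 1]]


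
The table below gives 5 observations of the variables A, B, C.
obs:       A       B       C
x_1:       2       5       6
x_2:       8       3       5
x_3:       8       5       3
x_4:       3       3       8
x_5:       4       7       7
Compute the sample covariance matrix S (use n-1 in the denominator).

Step 1 — column means:
  mean(A) = (2 + 8 + 8 + 3 + 4) / 5 = 25/5 = 5
  mean(B) = (5 + 3 + 5 + 3 + 7) / 5 = 23/5 = 4.6
  mean(C) = (6 + 5 + 3 + 8 + 7) / 5 = 29/5 = 5.8

Step 2 — sample covariance S[i,j] = (1/(n-1)) · Σ_k (x_{k,i} - mean_i) · (x_{k,j} - mean_j), with n-1 = 4.
  S[A,A] = ((-3)·(-3) + (3)·(3) + (3)·(3) + (-2)·(-2) + (-1)·(-1)) / 4 = 32/4 = 8
  S[A,B] = ((-3)·(0.4) + (3)·(-1.6) + (3)·(0.4) + (-2)·(-1.6) + (-1)·(2.4)) / 4 = -4/4 = -1
  S[A,C] = ((-3)·(0.2) + (3)·(-0.8) + (3)·(-2.8) + (-2)·(2.2) + (-1)·(1.2)) / 4 = -17/4 = -4.25
  S[B,B] = ((0.4)·(0.4) + (-1.6)·(-1.6) + (0.4)·(0.4) + (-1.6)·(-1.6) + (2.4)·(2.4)) / 4 = 11.2/4 = 2.8
  S[B,C] = ((0.4)·(0.2) + (-1.6)·(-0.8) + (0.4)·(-2.8) + (-1.6)·(2.2) + (2.4)·(1.2)) / 4 = -0.4/4 = -0.1
  S[C,C] = ((0.2)·(0.2) + (-0.8)·(-0.8) + (-2.8)·(-2.8) + (2.2)·(2.2) + (1.2)·(1.2)) / 4 = 14.8/4 = 3.7

S is symmetric (S[j,i] = S[i,j]). Assembling:

S = [[8, -1, -4.25],
 [-1, 2.8, -0.1],
 [-4.25, -0.1, 3.7]]


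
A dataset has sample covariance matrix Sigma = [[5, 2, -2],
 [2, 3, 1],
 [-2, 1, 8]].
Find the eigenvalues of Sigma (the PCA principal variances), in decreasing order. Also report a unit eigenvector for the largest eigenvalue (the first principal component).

Step 1 — characteristic polynomial p(λ) = det(λI - Sigma) = λ³ - tr·λ² + c_1·λ - det, where tr = trace, c_1 = sum of the principal 2×2 minors, det = det(Sigma):
  tr = 5 + 3 + 8 = 16,
  c_1 = (5·3 - (2)²) + (5·8 - (-2)²) + (3·8 - (1)²) = 11 + 36 + 23 = 70,
  det = 5·(3·8 - (1)²) - (2)·((2)·8 - (1)·(-2)) + (-2)·((2)·(1) - 3·(-2)) = 5·(23) - (2)·(18) + (-2)·(8) = 63.
  So p(λ) = λ³ - 16λ² + 70λ - 63.
Step 2 — look for an integer root (rational root theorem: any rational root is an integer divisor of 63). Testing λ = 9:
  p(9) = 729 - 1296 + 630 - 63 = 0  ✓
  Dividing out (λ - 9): p(λ) = (λ - 9)(λ² - 7λ + 7).
Step 3 — remaining eigenvalues from the quadratic λ² - 7λ + 7 = 0:
  Δ = 7² - 4·7 = 49 - 28 = 21,  λ = (7 ± √21)/2 = (7 ± 4.5826)/2 ≈ 5.7913 or 1.2087.
  Sorted: λ_1 = 9,  λ_2 = 5.7913,  λ_3 = 1.2087  (check: sum = 16 = tr ✓).

Step 4 — unit eigenvector for λ_1 = 9: v spans the null space of (Sigma - λ_1 I), whose rows are
  r_1 = (-4, 2, -2),  r_2 = (2, -6, 1),  r_3 = (-2, 1, -1).
  v is orthogonal to every row, so take v ∝ r_1 × r_2 = ((2)·(1) - (-2)·(-6), (-2)·(2) - (-4)·(1), (-4)·(-6) - (2)·(2)) = (-10, 0, 20).
  Rescale (divide by 10; multiply by -1 so the first nonzero entry is positive): u = (1, 0, -2).
  ||u|| = √((1)² + (0)² + (-2)²) = √(5) ≈ 2.2361,  v_1 = u/||u|| ≈ (0.4472, 0, -0.8944) (||v_1|| = 1).

λ_1 = 9,  λ_2 = 5.7913,  λ_3 = 1.2087;  v_1 ≈ (0.4472, 0, -0.8944)


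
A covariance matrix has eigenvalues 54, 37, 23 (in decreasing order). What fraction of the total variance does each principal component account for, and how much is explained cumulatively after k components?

Step 1 — total variance = trace(Sigma) = Σ λ_i = 54 + 37 + 23 = 114.

Step 2 — fraction explained by component i = λ_i / Σ λ:
  PC1: 54/114 = 0.4737
  PC2: 37/114 = 0.3246
  PC3: 23/114 = 0.2018

Step 3 — cumulative fraction after k components = (λ_1 + ... + λ_k) / Σ λ:
  k = 1: 54/114 = 0.4737
  k = 2: (54 + 37)/114 = 91/114 = 0.7982
  k = 3: (54 + 37 + 23)/114 = 114/114 = 1

Summary (fraction, with percent):

explained: PC1 0.4737 (47.37%), PC2 0.3246 (32.46%), PC3 0.2018 (20.18%);  cumulative: 0.4737, 0.7982, 1


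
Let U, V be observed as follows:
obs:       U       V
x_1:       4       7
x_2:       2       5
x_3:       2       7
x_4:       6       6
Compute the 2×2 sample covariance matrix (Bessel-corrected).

Step 1 — column means:
  mean(U) = (4 + 2 + 2 + 6) / 4 = 14/4 = 3.5
  mean(V) = (7 + 5 + 7 + 6) / 4 = 25/4 = 6.25

Step 2 — sample covariance S[i,j] = (1/(n-1)) · Σ_k (x_{k,i} - mean_i) · (x_{k,j} - mean_j), with n-1 = 3.
  S[U,U] = ((0.5)·(0.5) + (-1.5)·(-1.5) + (-1.5)·(-1.5) + (2.5)·(2.5)) / 3 = 11/3 = 3.6667
  S[U,V] = ((0.5)·(0.75) + (-1.5)·(-1.25) + (-1.5)·(0.75) + (2.5)·(-0.25)) / 3 = 0.5/3 = 0.1667
  S[V,V] = ((0.75)·(0.75) + (-1.25)·(-1.25) + (0.75)·(0.75) + (-0.25)·(-0.25)) / 3 = 2.75/3 = 0.9167

S is symmetric (S[j,i] = S[i,j]). Assembling:

S = [[3.6667, 0.1667],
 [0.1667, 0.9167]]


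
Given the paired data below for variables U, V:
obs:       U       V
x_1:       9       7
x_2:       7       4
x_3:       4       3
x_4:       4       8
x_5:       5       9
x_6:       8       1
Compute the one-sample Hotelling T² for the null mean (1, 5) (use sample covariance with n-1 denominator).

Step 1 — sample mean vector:
  mean(U) = (9 + 7 + 4 + 4 + 5 + 8) / 6 = 37/6 = 6.1667
  mean(V) = (7 + 4 + 3 + 8 + 9 + 1) / 6 = 32/6 = 5.3333
  x̄ = (6.1667, 5.3333),  deviation x̄ - mu_0 = (6.1667, 5.3333) - (1, 5) = (5.1667, 0.3333).

Step 2 — sample covariance matrix, S[i,j] = (1/(n-1)) · Σ_k (x_{k,i} - mean_i) · (x_{k,j} - mean_j), divisor n-1 = 5:
  S[U,U] = ((2.8333)·(2.8333) + (0.8333)·(0.8333) + (-2.1667)·(-2.1667) + (-2.1667)·(-2.1667) + (-1.1667)·(-1.1667) + (1.8333)·(1.8333)) / 5 = 22.8333/5 = 4.5667
  S[U,V] = ((2.8333)·(1.6667) + (0.8333)·(-1.3333) + (-2.1667)·(-2.3333) + (-2.1667)·(2.6667) + (-1.1667)·(3.6667) + (1.8333)·(-4.3333)) / 5 = -9.3333/5 = -1.8667
  S[V,V] = ((1.6667)·(1.6667) + (-1.3333)·(-1.3333) + (-2.3333)·(-2.3333) + (2.6667)·(2.6667) + (3.6667)·(3.6667) + (-4.3333)·(-4.3333)) / 5 = 49.3333/5 = 9.8667
  S = [[4.5667, -1.8667],
 [-1.8667, 9.8667]].

Step 3 — invert S. det(S) = 4.5667·9.8667 - (-1.8667)² = 41.5733.
  S^{-1} = (1/det) · [[d, -b], [-b, a]] = [[0.2373, 0.0449],
 [0.0449, 0.1098]].

Step 4 — quadratic form (x̄ - mu_0)^T · S^{-1} · (x̄ - mu_0):
  S^{-1} · (x̄ - mu_0) = (1.2412, 0.2686),
  (x̄ - mu_0)^T · [...] = (5.1667)·(1.2412) + (0.3333)·(0.2686) = 6.5023.

Step 5 — scale by n: T² = 6 · 6.5023 = 39.0138.

T² ≈ 39.0138


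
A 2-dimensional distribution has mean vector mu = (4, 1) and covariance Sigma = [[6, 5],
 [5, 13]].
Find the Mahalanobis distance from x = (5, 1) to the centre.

Step 1 — centre the observation: (x - mu) = (1, 0).

Step 2 — invert Sigma. det(Sigma) = 6·13 - (5)² = 53.
  Sigma^{-1} = (1/det) · [[d, -b], [-b, a]] = [[0.2453, -0.0943],
 [-0.0943, 0.1132]].

Step 3 — form the quadratic (x - mu)^T · Sigma^{-1} · (x - mu):
  Sigma^{-1} · (x - mu) = (0.2453, -0.0943).
  (x - mu)^T · [Sigma^{-1} · (x - mu)] = (1)·(0.2453) + (0)·(-0.0943) = 0.2453.

Step 4 — take square root: d = √(0.2453) ≈ 0.4953.

d(x, mu) = √(0.2453) ≈ 0.4953


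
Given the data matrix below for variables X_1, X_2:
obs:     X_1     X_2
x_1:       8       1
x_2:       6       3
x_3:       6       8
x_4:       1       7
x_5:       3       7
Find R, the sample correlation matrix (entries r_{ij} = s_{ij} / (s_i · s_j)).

Step 1 — column means:
  mean(X_1) = (8 + 6 + 6 + 1 + 3) / 5 = 24/5 = 4.8
  mean(X_2) = (1 + 3 + 8 + 7 + 7) / 5 = 26/5 = 5.2

Step 2 — sample variances and covariances s[i,j] = (1/(n-1)) · Σ_k (x_{k,i} - mean_i) · (x_{k,j} - mean_j), with n-1 = 4:
  s[X_1,X_1] = ((3.2)·(3.2) + (1.2)·(1.2) + (1.2)·(1.2) + (-3.8)·(-3.8) + (-1.8)·(-1.8)) / 4 = 30.8/4 = 7.7
  s[X_1,X_2] = ((3.2)·(-4.2) + (1.2)·(-2.2) + (1.2)·(2.8) + (-3.8)·(1.8) + (-1.8)·(1.8)) / 4 = -22.8/4 = -5.7
  s[X_2,X_2] = ((-4.2)·(-4.2) + (-2.2)·(-2.2) + (2.8)·(2.8) + (1.8)·(1.8) + (1.8)·(1.8)) / 4 = 36.8/4 = 9.2
  Sample standard deviations s_i = √(s[i,i]):
  s(X_1) = √(7.7) = 2.7749
  s(X_2) = √(9.2) = 3.0332

Step 3 — r_{ij} = s_{ij} / (s_i · s_j):
  r[X_1,X_1] = 1 (diagonal).
  r[X_1,X_2] = -5.7 / (2.7749 · 3.0332) = -5.7 / 8.4167 = -0.6772
  r[X_2,X_2] = 1 (diagonal).

R is symmetric with unit diagonal. Assembling:

R = [[1, -0.6772],
 [-0.6772, 1]]


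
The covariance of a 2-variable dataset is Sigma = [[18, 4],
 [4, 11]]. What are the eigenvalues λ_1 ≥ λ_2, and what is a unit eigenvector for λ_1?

Step 1 — characteristic polynomial of 2×2 Sigma:
  det(Sigma - λI) = λ² - trace · λ + det = 0.
  trace = 18 + 11 = 29, det = 18·11 - (4)² = 182.
Step 2 — discriminant:
  Δ = trace² - 4·det = 841 - 728 = 113.
Step 3 — eigenvalues:
  λ = (trace ± √Δ)/2 = (29 ± 10.6301)/2,
  λ_1 = 19.8151,  λ_2 = 9.1849.

Step 4 — unit eigenvector for λ_1: solve (Sigma - λ_1 I)v = 0. First row:
  (18 - 19.8151)·v_x + (4)·v_y = 0, i.e. (-1.8151)·v_x + (4)·v_y = 0,
  so v ∝ (b, λ_1 - a) = (4, 1.8151) = u.
  ||u|| = √((4)² + (1.8151)²) = √(19.2945) ≈ 4.3925,
  v_1 = u/||u|| ≈ (0.9106, 0.4132) (||v_1|| = 1).

λ_1 = 19.8151,  λ_2 = 9.1849;  v_1 ≈ (0.9106, 0.4132)


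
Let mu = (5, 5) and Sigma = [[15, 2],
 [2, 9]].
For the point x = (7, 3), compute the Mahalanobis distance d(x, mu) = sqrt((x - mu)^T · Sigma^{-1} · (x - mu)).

Step 1 — centre the observation: (x - mu) = (2, -2).

Step 2 — invert Sigma. det(Sigma) = 15·9 - (2)² = 131.
  Sigma^{-1} = (1/det) · [[d, -b], [-b, a]] = [[0.0687, -0.0153],
 [-0.0153, 0.1145]].

Step 3 — form the quadratic (x - mu)^T · Sigma^{-1} · (x - mu):
  Sigma^{-1} · (x - mu) = (0.1679, -0.2595).
  (x - mu)^T · [Sigma^{-1} · (x - mu)] = (2)·(0.1679) + (-2)·(-0.2595) = 0.855.

Step 4 — take square root: d = √(0.855) ≈ 0.9246.

d(x, mu) = √(0.855) ≈ 0.9246


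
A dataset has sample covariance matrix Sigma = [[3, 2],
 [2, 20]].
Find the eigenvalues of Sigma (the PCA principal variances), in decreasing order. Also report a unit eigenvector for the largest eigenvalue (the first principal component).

Step 1 — characteristic polynomial of 2×2 Sigma:
  det(Sigma - λI) = λ² - trace · λ + det = 0.
  trace = 3 + 20 = 23, det = 3·20 - (2)² = 56.
Step 2 — discriminant:
  Δ = trace² - 4·det = 529 - 224 = 305.
Step 3 — eigenvalues:
  λ = (trace ± √Δ)/2 = (23 ± 17.4642)/2,
  λ_1 = 20.2321,  λ_2 = 2.7679.

Step 4 — unit eigenvector for λ_1: solve (Sigma - λ_1 I)v = 0. First row:
  (3 - 20.2321)·v_x + (2)·v_y = 0, i.e. (-17.2321)·v_x + (2)·v_y = 0,
  so v ∝ (b, λ_1 - a) = (2, 17.2321) = u.
  ||u|| = √((2)² + (17.2321)²) = √(300.9461) ≈ 17.3478,
  v_1 = u/||u|| ≈ (0.1153, 0.9933) (||v_1|| = 1).

λ_1 = 20.2321,  λ_2 = 2.7679;  v_1 ≈ (0.1153, 0.9933)


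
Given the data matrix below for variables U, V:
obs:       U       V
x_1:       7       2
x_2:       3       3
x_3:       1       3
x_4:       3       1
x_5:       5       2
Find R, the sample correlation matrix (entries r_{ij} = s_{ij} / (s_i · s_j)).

Step 1 — column means:
  mean(U) = (7 + 3 + 1 + 3 + 5) / 5 = 19/5 = 3.8
  mean(V) = (2 + 3 + 3 + 1 + 2) / 5 = 11/5 = 2.2

Step 2 — sample variances and covariances s[i,j] = (1/(n-1)) · Σ_k (x_{k,i} - mean_i) · (x_{k,j} - mean_j), with n-1 = 4:
  s[U,U] = ((3.2)·(3.2) + (-0.8)·(-0.8) + (-2.8)·(-2.8) + (-0.8)·(-0.8) + (1.2)·(1.2)) / 4 = 20.8/4 = 5.2
  s[U,V] = ((3.2)·(-0.2) + (-0.8)·(0.8) + (-2.8)·(0.8) + (-0.8)·(-1.2) + (1.2)·(-0.2)) / 4 = -2.8/4 = -0.7
  s[V,V] = ((-0.2)·(-0.2) + (0.8)·(0.8) + (0.8)·(0.8) + (-1.2)·(-1.2) + (-0.2)·(-0.2)) / 4 = 2.8/4 = 0.7
  Sample standard deviations s_i = √(s[i,i]):
  s(U) = √(5.2) = 2.2804
  s(V) = √(0.7) = 0.8367

Step 3 — r_{ij} = s_{ij} / (s_i · s_j):
  r[U,U] = 1 (diagonal).
  r[U,V] = -0.7 / (2.2804 · 0.8367) = -0.7 / 1.9079 = -0.3669
  r[V,V] = 1 (diagonal).

R is symmetric with unit diagonal. Assembling:

R = [[1, -0.3669],
 [-0.3669, 1]]


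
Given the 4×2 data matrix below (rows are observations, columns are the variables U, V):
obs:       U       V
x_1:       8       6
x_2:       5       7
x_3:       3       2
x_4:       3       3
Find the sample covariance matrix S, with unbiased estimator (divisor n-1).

Step 1 — column means:
  mean(U) = (8 + 5 + 3 + 3) / 4 = 19/4 = 4.75
  mean(V) = (6 + 7 + 2 + 3) / 4 = 18/4 = 4.5

Step 2 — sample covariance S[i,j] = (1/(n-1)) · Σ_k (x_{k,i} - mean_i) · (x_{k,j} - mean_j), with n-1 = 3.
  S[U,U] = ((3.25)·(3.25) + (0.25)·(0.25) + (-1.75)·(-1.75) + (-1.75)·(-1.75)) / 3 = 16.75/3 = 5.5833
  S[U,V] = ((3.25)·(1.5) + (0.25)·(2.5) + (-1.75)·(-2.5) + (-1.75)·(-1.5)) / 3 = 12.5/3 = 4.1667
  S[V,V] = ((1.5)·(1.5) + (2.5)·(2.5) + (-2.5)·(-2.5) + (-1.5)·(-1.5)) / 3 = 17/3 = 5.6667

S is symmetric (S[j,i] = S[i,j]). Assembling:

S = [[5.5833, 4.1667],
 [4.1667, 5.6667]]


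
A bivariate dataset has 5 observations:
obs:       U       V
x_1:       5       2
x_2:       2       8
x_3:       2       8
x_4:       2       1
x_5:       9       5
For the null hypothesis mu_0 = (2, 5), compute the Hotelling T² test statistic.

Step 1 — sample mean vector:
  mean(U) = (5 + 2 + 2 + 2 + 9) / 5 = 20/5 = 4
  mean(V) = (2 + 8 + 8 + 1 + 5) / 5 = 24/5 = 4.8
  x̄ = (4, 4.8),  deviation x̄ - mu_0 = (4, 4.8) - (2, 5) = (2, -0.2).

Step 2 — sample covariance matrix, S[i,j] = (1/(n-1)) · Σ_k (x_{k,i} - mean_i) · (x_{k,j} - mean_j), divisor n-1 = 4:
  S[U,U] = ((1)·(1) + (-2)·(-2) + (-2)·(-2) + (-2)·(-2) + (5)·(5)) / 4 = 38/4 = 9.5
  S[U,V] = ((1)·(-2.8) + (-2)·(3.2) + (-2)·(3.2) + (-2)·(-3.8) + (5)·(0.2)) / 4 = -7/4 = -1.75
  S[V,V] = ((-2.8)·(-2.8) + (3.2)·(3.2) + (3.2)·(3.2) + (-3.8)·(-3.8) + (0.2)·(0.2)) / 4 = 42.8/4 = 10.7
  S = [[9.5, -1.75],
 [-1.75, 10.7]].

Step 3 — invert S. det(S) = 9.5·10.7 - (-1.75)² = 98.5875.
  S^{-1} = (1/det) · [[d, -b], [-b, a]] = [[0.1085, 0.0178],
 [0.0178, 0.0964]].

Step 4 — quadratic form (x̄ - mu_0)^T · S^{-1} · (x̄ - mu_0):
  S^{-1} · (x̄ - mu_0) = (0.2135, 0.0162),
  (x̄ - mu_0)^T · [...] = (2)·(0.2135) + (-0.2)·(0.0162) = 0.4238.

Step 5 — scale by n: T² = 5 · 0.4238 = 2.1189.

T² ≈ 2.1189


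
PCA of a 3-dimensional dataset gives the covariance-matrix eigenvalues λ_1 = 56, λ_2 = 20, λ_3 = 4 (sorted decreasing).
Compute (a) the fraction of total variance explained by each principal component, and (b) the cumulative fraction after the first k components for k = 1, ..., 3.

Step 1 — total variance = trace(Sigma) = Σ λ_i = 56 + 20 + 4 = 80.

Step 2 — fraction explained by component i = λ_i / Σ λ:
  PC1: 56/80 = 0.7
  PC2: 20/80 = 0.25
  PC3: 4/80 = 0.05

Step 3 — cumulative fraction after k components = (λ_1 + ... + λ_k) / Σ λ:
  k = 1: 56/80 = 0.7
  k = 2: (56 + 20)/80 = 76/80 = 0.95
  k = 3: (56 + 20 + 4)/80 = 80/80 = 1

Summary (fraction, with percent):

explained: PC1 0.7 (70%), PC2 0.25 (25%), PC3 0.05 (5%);  cumulative: 0.7, 0.95, 1


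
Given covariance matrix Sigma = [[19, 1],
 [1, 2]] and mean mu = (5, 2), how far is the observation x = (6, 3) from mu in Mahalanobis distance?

Step 1 — centre the observation: (x - mu) = (1, 1).

Step 2 — invert Sigma. det(Sigma) = 19·2 - (1)² = 37.
  Sigma^{-1} = (1/det) · [[d, -b], [-b, a]] = [[0.0541, -0.027],
 [-0.027, 0.5135]].

Step 3 — form the quadratic (x - mu)^T · Sigma^{-1} · (x - mu):
  Sigma^{-1} · (x - mu) = (0.027, 0.4865).
  (x - mu)^T · [Sigma^{-1} · (x - mu)] = (1)·(0.027) + (1)·(0.4865) = 0.5135.

Step 4 — take square root: d = √(0.5135) ≈ 0.7166.

d(x, mu) = √(0.5135) ≈ 0.7166


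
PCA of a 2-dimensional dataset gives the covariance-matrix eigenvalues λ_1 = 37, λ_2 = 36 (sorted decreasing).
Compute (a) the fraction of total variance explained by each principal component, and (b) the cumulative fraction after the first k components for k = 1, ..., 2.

Step 1 — total variance = trace(Sigma) = Σ λ_i = 37 + 36 = 73.

Step 2 — fraction explained by component i = λ_i / Σ λ:
  PC1: 37/73 = 0.5068
  PC2: 36/73 = 0.4932

Step 3 — cumulative fraction after k components = (λ_1 + ... + λ_k) / Σ λ:
  k = 1: 37/73 = 0.5068
  k = 2: (37 + 36)/73 = 73/73 = 1

Summary (fraction, with percent):

explained: PC1 0.5068 (50.68%), PC2 0.4932 (49.32%);  cumulative: 0.5068, 1


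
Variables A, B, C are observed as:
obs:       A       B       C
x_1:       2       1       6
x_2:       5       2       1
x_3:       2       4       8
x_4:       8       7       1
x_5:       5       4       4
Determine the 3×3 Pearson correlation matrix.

Step 1 — column means:
  mean(A) = (2 + 5 + 2 + 8 + 5) / 5 = 22/5 = 4.4
  mean(B) = (1 + 2 + 4 + 7 + 4) / 5 = 18/5 = 3.6
  mean(C) = (6 + 1 + 8 + 1 + 4) / 5 = 20/5 = 4

Step 2 — sample variances and covariances s[i,j] = (1/(n-1)) · Σ_k (x_{k,i} - mean_i) · (x_{k,j} - mean_j), with n-1 = 4:
  s[A,A] = ((-2.4)·(-2.4) + (0.6)·(0.6) + (-2.4)·(-2.4) + (3.6)·(3.6) + (0.6)·(0.6)) / 4 = 25.2/4 = 6.3
  s[A,B] = ((-2.4)·(-2.6) + (0.6)·(-1.6) + (-2.4)·(0.4) + (3.6)·(3.4) + (0.6)·(0.4)) / 4 = 16.8/4 = 4.2
  s[A,C] = ((-2.4)·(2) + (0.6)·(-3) + (-2.4)·(4) + (3.6)·(-3) + (0.6)·(0)) / 4 = -27/4 = -6.75
  s[B,B] = ((-2.6)·(-2.6) + (-1.6)·(-1.6) + (0.4)·(0.4) + (3.4)·(3.4) + (0.4)·(0.4)) / 4 = 21.2/4 = 5.3
  s[B,C] = ((-2.6)·(2) + (-1.6)·(-3) + (0.4)·(4) + (3.4)·(-3) + (0.4)·(0)) / 4 = -9/4 = -2.25
  s[C,C] = ((2)·(2) + (-3)·(-3) + (4)·(4) + (-3)·(-3) + (0)·(0)) / 4 = 38/4 = 9.5
  Sample standard deviations s_i = √(s[i,i]):
  s(A) = √(6.3) = 2.51
  s(B) = √(5.3) = 2.3022
  s(C) = √(9.5) = 3.0822

Step 3 — r_{ij} = s_{ij} / (s_i · s_j):
  r[A,A] = 1 (diagonal).
  r[A,B] = 4.2 / (2.51 · 2.3022) = 4.2 / 5.7784 = 0.7268
  r[A,C] = -6.75 / (2.51 · 3.0822) = -6.75 / 7.7363 = -0.8725
  r[B,B] = 1 (diagonal).
  r[B,C] = -2.25 / (2.3022 · 3.0822) = -2.25 / 7.0958 = -0.3171
  r[C,C] = 1 (diagonal).

R is symmetric with unit diagonal. Assembling:

R = [[1, 0.7268, -0.8725],
 [0.7268, 1, -0.3171],
 [-0.8725, -0.3171, 1]]


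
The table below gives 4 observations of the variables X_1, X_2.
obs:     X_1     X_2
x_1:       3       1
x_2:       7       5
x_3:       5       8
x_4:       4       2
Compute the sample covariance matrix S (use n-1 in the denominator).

Step 1 — column means:
  mean(X_1) = (3 + 7 + 5 + 4) / 4 = 19/4 = 4.75
  mean(X_2) = (1 + 5 + 8 + 2) / 4 = 16/4 = 4

Step 2 — sample covariance S[i,j] = (1/(n-1)) · Σ_k (x_{k,i} - mean_i) · (x_{k,j} - mean_j), with n-1 = 3.
  S[X_1,X_1] = ((-1.75)·(-1.75) + (2.25)·(2.25) + (0.25)·(0.25) + (-0.75)·(-0.75)) / 3 = 8.75/3 = 2.9167
  S[X_1,X_2] = ((-1.75)·(-3) + (2.25)·(1) + (0.25)·(4) + (-0.75)·(-2)) / 3 = 10/3 = 3.3333
  S[X_2,X_2] = ((-3)·(-3) + (1)·(1) + (4)·(4) + (-2)·(-2)) / 3 = 30/3 = 10

S is symmetric (S[j,i] = S[i,j]). Assembling:

S = [[2.9167, 3.3333],
 [3.3333, 10]]


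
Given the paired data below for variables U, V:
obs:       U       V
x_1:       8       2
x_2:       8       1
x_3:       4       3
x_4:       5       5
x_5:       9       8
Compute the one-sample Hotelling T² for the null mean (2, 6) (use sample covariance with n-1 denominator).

Step 1 — sample mean vector:
  mean(U) = (8 + 8 + 4 + 5 + 9) / 5 = 34/5 = 6.8
  mean(V) = (2 + 1 + 3 + 5 + 8) / 5 = 19/5 = 3.8
  x̄ = (6.8, 3.8),  deviation x̄ - mu_0 = (6.8, 3.8) - (2, 6) = (4.8, -2.2).

Step 2 — sample covariance matrix, S[i,j] = (1/(n-1)) · Σ_k (x_{k,i} - mean_i) · (x_{k,j} - mean_j), divisor n-1 = 4:
  S[U,U] = ((1.2)·(1.2) + (1.2)·(1.2) + (-2.8)·(-2.8) + (-1.8)·(-1.8) + (2.2)·(2.2)) / 4 = 18.8/4 = 4.7
  S[U,V] = ((1.2)·(-1.8) + (1.2)·(-2.8) + (-2.8)·(-0.8) + (-1.8)·(1.2) + (2.2)·(4.2)) / 4 = 3.8/4 = 0.95
  S[V,V] = ((-1.8)·(-1.8) + (-2.8)·(-2.8) + (-0.8)·(-0.8) + (1.2)·(1.2) + (4.2)·(4.2)) / 4 = 30.8/4 = 7.7
  S = [[4.7, 0.95],
 [0.95, 7.7]].

Step 3 — invert S. det(S) = 4.7·7.7 - (0.95)² = 35.2875.
  S^{-1} = (1/det) · [[d, -b], [-b, a]] = [[0.2182, -0.0269],
 [-0.0269, 0.1332]].

Step 4 — quadratic form (x̄ - mu_0)^T · S^{-1} · (x̄ - mu_0):
  S^{-1} · (x̄ - mu_0) = (1.1066, -0.4222),
  (x̄ - mu_0)^T · [...] = (4.8)·(1.1066) + (-2.2)·(-0.4222) = 6.2407.

Step 5 — scale by n: T² = 5 · 6.2407 = 31.2037.

T² ≈ 31.2037


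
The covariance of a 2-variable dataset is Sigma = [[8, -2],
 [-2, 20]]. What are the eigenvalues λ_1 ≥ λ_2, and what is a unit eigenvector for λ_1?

Step 1 — characteristic polynomial of 2×2 Sigma:
  det(Sigma - λI) = λ² - trace · λ + det = 0.
  trace = 8 + 20 = 28, det = 8·20 - (-2)² = 156.
Step 2 — discriminant:
  Δ = trace² - 4·det = 784 - 624 = 160.
Step 3 — eigenvalues:
  λ = (trace ± √Δ)/2 = (28 ± 12.6491)/2,
  λ_1 = 20.3246,  λ_2 = 7.6754.

Step 4 — unit eigenvector for λ_1: solve (Sigma - λ_1 I)v = 0. First row:
  (8 - 20.3246)·v_x + (-2)·v_y = 0, i.e. (-12.3246)·v_x + (-2)·v_y = 0,
  so v ∝ (b, λ_1 - a) = (-2, 12.3246); multiply by -1 so the first entry is positive: u = (2, -12.3246).
  ||u|| = √((2)² + (-12.3246)²) = √(155.8947) ≈ 12.4858,
  v_1 = u/||u|| ≈ (0.1602, -0.9871) (||v_1|| = 1).

λ_1 = 20.3246,  λ_2 = 7.6754;  v_1 ≈ (0.1602, -0.9871)


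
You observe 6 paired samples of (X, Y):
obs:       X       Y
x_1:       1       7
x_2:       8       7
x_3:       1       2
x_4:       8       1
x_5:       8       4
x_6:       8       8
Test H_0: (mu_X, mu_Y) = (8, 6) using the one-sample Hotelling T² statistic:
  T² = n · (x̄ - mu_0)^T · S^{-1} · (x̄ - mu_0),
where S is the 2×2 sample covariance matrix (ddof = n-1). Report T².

Step 1 — sample mean vector:
  mean(X) = (1 + 8 + 1 + 8 + 8 + 8) / 6 = 34/6 = 5.6667
  mean(Y) = (7 + 7 + 2 + 1 + 4 + 8) / 6 = 29/6 = 4.8333
  x̄ = (5.6667, 4.8333),  deviation x̄ - mu_0 = (5.6667, 4.8333) - (8, 6) = (-2.3333, -1.1667).

Step 2 — sample covariance matrix, S[i,j] = (1/(n-1)) · Σ_k (x_{k,i} - mean_i) · (x_{k,j} - mean_j), divisor n-1 = 5:
  S[X,X] = ((-4.6667)·(-4.6667) + (2.3333)·(2.3333) + (-4.6667)·(-4.6667) + (2.3333)·(2.3333) + (2.3333)·(2.3333) + (2.3333)·(2.3333)) / 5 = 65.3333/5 = 13.0667
  S[X,Y] = ((-4.6667)·(2.1667) + (2.3333)·(2.1667) + (-4.6667)·(-2.8333) + (2.3333)·(-3.8333) + (2.3333)·(-0.8333) + (2.3333)·(3.1667)) / 5 = 4.6667/5 = 0.9333
  S[Y,Y] = ((2.1667)·(2.1667) + (2.1667)·(2.1667) + (-2.8333)·(-2.8333) + (-3.8333)·(-3.8333) + (-0.8333)·(-0.8333) + (3.1667)·(3.1667)) / 5 = 42.8333/5 = 8.5667
  S = [[13.0667, 0.9333],
 [0.9333, 8.5667]].

Step 3 — invert S. det(S) = 13.0667·8.5667 - (0.9333)² = 111.0667.
  S^{-1} = (1/det) · [[d, -b], [-b, a]] = [[0.0771, -0.0084],
 [-0.0084, 0.1176]].

Step 4 — quadratic form (x̄ - mu_0)^T · S^{-1} · (x̄ - mu_0):
  S^{-1} · (x̄ - mu_0) = (-0.1702, -0.1176),
  (x̄ - mu_0)^T · [...] = (-2.3333)·(-0.1702) + (-1.1667)·(-0.1176) = 0.5343.

Step 5 — scale by n: T² = 6 · 0.5343 = 3.2059.

T² ≈ 3.2059


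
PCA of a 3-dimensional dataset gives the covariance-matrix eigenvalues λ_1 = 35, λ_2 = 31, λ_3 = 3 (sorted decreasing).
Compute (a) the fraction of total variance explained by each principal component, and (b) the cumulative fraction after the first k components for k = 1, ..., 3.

Step 1 — total variance = trace(Sigma) = Σ λ_i = 35 + 31 + 3 = 69.

Step 2 — fraction explained by component i = λ_i / Σ λ:
  PC1: 35/69 = 0.5072
  PC2: 31/69 = 0.4493
  PC3: 3/69 = 0.0435

Step 3 — cumulative fraction after k components = (λ_1 + ... + λ_k) / Σ λ:
  k = 1: 35/69 = 0.5072
  k = 2: (35 + 31)/69 = 66/69 = 0.9565
  k = 3: (35 + 31 + 3)/69 = 69/69 = 1

Summary (fraction, with percent):

explained: PC1 0.5072 (50.72%), PC2 0.4493 (44.93%), PC3 0.0435 (4.35%);  cumulative: 0.5072, 0.9565, 1


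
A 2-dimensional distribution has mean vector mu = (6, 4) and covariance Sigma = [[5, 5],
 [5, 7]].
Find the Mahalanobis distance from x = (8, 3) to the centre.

Step 1 — centre the observation: (x - mu) = (2, -1).

Step 2 — invert Sigma. det(Sigma) = 5·7 - (5)² = 10.
  Sigma^{-1} = (1/det) · [[d, -b], [-b, a]] = [[0.7, -0.5],
 [-0.5, 0.5]].

Step 3 — form the quadratic (x - mu)^T · Sigma^{-1} · (x - mu):
  Sigma^{-1} · (x - mu) = (1.9, -1.5).
  (x - mu)^T · [Sigma^{-1} · (x - mu)] = (2)·(1.9) + (-1)·(-1.5) = 5.3.

Step 4 — take square root: d = √(5.3) ≈ 2.3022.

d(x, mu) = √(5.3) ≈ 2.3022
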